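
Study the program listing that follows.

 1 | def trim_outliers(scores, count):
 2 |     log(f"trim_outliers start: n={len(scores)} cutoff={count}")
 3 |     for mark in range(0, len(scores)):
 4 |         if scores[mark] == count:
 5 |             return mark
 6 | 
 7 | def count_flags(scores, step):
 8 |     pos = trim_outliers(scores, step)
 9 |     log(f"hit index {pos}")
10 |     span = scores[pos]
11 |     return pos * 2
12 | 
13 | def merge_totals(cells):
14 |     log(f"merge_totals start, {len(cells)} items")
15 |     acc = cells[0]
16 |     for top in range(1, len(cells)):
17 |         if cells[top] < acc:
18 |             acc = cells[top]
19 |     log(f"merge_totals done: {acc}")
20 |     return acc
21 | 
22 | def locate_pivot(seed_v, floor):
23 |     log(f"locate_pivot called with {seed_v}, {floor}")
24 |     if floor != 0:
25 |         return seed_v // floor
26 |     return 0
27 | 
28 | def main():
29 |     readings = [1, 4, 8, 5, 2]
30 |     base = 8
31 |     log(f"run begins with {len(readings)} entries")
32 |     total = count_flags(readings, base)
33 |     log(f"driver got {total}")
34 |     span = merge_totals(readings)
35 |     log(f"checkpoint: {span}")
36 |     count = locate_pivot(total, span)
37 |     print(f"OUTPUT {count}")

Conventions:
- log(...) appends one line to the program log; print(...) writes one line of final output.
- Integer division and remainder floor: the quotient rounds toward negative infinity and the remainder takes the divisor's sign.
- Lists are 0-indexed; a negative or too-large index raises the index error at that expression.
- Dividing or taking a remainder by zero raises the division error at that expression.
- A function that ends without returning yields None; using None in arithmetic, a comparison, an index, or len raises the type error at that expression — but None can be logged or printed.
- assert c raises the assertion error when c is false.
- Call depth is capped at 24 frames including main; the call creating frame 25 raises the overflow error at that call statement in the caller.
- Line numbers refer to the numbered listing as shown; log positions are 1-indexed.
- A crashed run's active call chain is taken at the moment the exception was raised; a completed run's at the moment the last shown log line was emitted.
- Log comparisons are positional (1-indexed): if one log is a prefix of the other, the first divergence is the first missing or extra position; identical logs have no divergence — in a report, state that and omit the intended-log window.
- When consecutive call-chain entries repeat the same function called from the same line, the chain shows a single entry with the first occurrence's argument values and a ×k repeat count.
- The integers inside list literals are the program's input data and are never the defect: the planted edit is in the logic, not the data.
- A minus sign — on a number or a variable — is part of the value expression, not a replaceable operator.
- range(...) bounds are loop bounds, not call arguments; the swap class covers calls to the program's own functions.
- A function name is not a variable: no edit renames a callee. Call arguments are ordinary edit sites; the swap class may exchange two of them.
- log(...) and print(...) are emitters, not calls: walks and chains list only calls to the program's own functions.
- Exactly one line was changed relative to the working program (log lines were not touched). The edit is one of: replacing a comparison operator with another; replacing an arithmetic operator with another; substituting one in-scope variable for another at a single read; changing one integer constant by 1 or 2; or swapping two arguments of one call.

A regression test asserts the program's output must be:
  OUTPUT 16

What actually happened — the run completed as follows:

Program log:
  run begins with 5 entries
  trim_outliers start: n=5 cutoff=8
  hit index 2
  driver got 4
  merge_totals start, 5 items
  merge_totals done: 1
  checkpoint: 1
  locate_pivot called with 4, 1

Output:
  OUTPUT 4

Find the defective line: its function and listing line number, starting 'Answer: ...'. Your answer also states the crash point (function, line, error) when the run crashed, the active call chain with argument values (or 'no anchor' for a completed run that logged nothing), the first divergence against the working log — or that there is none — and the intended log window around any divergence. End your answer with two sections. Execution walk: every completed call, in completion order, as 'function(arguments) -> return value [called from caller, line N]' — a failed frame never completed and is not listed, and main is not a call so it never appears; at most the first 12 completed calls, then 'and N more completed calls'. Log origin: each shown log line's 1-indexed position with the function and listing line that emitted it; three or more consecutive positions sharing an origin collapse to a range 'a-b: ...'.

Answer: the defect is in count_flags at line 11.
Key fact: Log line 4 is where behavior first shows: 'driver got 4' appears instead of 'driver got 16'.
Call chain: main -> locate_pivot(4, 1) (called at line 36).
First divergence: position 4; shown 'driver got 4' vs intended 'driver got 16'.
Intended log window:
  2: trim_outliers start: n=5 cutoff=8
  3: hit index 2
  4: driver got 16
  5: merge_totals start, 5 items
Execution walk:
  trim_outliers([1, 4, 8, 5, 2], 8) -> 2  [called from count_flags, line 8]
  count_flags([1, 4, 8, 5, 2], 8) -> 4  [called from main, line 32]
  merge_totals([1, 4, 8, 5, 2]) -> 1  [called from main, line 34]
  locate_pivot(4, 1) -> 4  [called from main, line 36]
Log origins:
  1: logged in main at line 31
  2: logged in trim_outliers at line 2
  3: logged in count_flags at line 9
  4: logged in main at line 33
  5: logged in merge_totals at line 14
  6: logged in merge_totals at line 19
  7: logged in main at line 35
  8: logged in locate_pivot at line 23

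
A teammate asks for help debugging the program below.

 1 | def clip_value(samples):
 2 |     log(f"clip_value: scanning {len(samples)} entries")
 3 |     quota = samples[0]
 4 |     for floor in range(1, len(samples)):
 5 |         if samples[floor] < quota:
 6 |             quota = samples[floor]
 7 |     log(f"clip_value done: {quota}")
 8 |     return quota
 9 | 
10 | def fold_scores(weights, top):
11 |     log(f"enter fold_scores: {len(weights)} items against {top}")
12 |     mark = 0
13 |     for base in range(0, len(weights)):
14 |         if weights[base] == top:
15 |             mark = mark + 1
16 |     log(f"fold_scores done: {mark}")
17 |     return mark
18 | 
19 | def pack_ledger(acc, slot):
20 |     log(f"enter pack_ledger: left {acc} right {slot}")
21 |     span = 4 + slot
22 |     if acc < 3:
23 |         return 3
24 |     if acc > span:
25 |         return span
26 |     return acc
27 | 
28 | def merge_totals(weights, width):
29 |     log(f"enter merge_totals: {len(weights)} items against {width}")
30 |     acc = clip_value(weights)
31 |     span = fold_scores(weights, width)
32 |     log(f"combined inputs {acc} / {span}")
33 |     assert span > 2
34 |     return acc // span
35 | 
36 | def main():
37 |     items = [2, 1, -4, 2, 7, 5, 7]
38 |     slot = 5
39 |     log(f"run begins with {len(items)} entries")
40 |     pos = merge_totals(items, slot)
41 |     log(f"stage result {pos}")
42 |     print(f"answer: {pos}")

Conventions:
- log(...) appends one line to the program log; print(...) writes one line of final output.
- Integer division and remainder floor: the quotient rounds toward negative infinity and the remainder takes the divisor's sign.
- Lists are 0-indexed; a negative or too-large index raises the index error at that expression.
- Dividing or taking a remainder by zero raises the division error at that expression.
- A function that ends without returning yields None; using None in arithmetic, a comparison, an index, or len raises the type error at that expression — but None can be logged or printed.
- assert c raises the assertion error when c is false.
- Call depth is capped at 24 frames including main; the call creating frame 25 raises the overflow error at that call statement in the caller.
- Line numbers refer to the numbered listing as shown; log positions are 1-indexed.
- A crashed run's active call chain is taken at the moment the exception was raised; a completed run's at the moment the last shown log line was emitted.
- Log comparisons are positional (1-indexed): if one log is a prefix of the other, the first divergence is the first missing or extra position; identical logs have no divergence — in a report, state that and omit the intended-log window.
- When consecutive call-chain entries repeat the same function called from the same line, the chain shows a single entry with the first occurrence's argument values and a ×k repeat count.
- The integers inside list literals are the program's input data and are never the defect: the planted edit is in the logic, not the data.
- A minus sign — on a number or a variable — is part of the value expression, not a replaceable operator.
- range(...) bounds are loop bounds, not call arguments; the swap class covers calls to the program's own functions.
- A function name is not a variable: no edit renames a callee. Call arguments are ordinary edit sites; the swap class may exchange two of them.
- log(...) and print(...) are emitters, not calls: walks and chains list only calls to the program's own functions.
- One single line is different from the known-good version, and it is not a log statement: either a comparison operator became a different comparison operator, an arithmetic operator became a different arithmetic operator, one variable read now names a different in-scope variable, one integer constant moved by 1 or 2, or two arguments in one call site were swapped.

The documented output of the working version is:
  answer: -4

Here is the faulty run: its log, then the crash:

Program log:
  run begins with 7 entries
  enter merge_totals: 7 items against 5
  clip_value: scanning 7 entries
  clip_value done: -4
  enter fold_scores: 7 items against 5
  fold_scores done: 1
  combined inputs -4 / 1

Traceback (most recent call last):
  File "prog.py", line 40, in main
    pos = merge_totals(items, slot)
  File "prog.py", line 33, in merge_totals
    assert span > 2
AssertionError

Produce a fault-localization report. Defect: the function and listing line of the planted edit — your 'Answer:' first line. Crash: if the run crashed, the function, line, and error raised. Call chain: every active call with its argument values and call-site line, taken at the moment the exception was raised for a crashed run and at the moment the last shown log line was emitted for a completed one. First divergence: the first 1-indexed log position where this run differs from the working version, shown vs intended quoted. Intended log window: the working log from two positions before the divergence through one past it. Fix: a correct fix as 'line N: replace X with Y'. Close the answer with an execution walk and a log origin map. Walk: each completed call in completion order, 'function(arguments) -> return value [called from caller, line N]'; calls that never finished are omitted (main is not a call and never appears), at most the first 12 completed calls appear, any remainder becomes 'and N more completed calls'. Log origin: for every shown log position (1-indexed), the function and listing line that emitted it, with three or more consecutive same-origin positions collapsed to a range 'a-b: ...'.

Answer: the defect is in merge_totals at line 33.
Key observation: The shown log is a 7-line prefix of the intended one, whose next entry is 'stage result -4'.
Crash: merge_totals, line 33, AssertionError.
Call chain: main -> merge_totals([2, 1, -4, 2, 7, 5, 7], 5) (called at line 40).
First divergence: position 8 (shown log ended at 7 lines; the working version continues: 'stage result -4').
Intended log window:
  6: fold_scores done: 1
  7: combined inputs -4 / 1
  8: stage result -4
Execution walk:
  clip_value([2, 1, -4, 2, 7, 5, 7]) -> -4  [called from merge_totals, line 30]
  fold_scores([2, 1, -4, 2, 7, 5, 7], 5) -> 1  [called from merge_totals, line 31]
Origin of each log line:
  1: logged in main at line 39
  2: logged in merge_totals at line 29
  3: logged in clip_value at line 2
  4: logged in clip_value at line 7
  5: logged in fold_scores at line 11
  6: logged in fold_scores at line 16
  7: logged in merge_totals at line 32
A correct fix: line 33: replace `2` with `0`.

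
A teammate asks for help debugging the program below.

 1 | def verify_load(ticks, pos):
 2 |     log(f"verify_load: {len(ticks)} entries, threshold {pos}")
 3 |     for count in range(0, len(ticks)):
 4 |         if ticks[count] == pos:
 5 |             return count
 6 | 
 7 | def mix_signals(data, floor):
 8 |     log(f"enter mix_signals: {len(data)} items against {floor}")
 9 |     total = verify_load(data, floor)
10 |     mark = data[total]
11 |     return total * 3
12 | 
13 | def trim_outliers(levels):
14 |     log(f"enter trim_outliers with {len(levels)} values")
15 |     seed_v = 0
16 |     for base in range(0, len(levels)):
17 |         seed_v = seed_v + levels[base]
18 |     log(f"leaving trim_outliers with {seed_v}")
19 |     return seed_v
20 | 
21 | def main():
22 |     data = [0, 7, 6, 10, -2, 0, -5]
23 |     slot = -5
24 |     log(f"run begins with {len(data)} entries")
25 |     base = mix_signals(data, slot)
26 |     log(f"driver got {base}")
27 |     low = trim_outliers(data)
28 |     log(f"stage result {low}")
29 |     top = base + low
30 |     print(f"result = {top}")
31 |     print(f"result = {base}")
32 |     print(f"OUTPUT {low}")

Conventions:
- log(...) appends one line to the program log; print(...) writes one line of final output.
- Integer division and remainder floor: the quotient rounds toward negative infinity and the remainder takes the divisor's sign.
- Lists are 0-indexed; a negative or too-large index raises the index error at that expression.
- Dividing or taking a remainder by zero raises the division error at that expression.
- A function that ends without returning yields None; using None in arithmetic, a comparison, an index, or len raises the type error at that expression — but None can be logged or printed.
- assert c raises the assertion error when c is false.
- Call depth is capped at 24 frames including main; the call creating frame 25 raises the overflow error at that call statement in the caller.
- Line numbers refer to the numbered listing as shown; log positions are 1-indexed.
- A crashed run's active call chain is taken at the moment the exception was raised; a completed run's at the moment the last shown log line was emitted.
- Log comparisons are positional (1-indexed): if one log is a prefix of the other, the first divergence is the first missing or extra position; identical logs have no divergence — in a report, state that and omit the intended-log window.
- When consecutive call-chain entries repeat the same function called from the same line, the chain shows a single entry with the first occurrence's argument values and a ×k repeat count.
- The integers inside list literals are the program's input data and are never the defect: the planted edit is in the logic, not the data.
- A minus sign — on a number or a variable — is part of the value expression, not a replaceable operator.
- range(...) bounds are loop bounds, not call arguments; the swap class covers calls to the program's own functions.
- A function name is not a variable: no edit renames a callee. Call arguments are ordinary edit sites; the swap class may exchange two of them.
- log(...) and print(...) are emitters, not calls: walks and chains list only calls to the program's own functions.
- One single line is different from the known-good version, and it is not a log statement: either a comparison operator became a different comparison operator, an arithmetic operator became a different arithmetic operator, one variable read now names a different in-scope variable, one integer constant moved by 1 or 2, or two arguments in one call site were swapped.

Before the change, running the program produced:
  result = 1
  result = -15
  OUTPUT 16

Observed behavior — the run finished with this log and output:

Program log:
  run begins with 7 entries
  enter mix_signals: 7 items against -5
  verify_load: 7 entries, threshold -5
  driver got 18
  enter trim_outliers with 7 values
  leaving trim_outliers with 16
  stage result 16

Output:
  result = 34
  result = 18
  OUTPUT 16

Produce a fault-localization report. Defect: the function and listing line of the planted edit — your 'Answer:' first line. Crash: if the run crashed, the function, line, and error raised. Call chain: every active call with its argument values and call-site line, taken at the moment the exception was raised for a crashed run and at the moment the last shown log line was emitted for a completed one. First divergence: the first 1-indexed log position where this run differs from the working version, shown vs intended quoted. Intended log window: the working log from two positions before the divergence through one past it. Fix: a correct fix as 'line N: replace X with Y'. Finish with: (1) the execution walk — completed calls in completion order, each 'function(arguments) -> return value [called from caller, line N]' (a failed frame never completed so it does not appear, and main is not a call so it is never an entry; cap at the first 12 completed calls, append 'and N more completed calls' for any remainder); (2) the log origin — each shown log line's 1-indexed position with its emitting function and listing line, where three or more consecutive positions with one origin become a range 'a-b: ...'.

Answer: the defect is in mix_signals at line 11.
Key fact: Everything matches until log position 4, which reads 'driver got 18' in place of 'driver got -15'.
Call chain: main.
First divergence: position 4; shown 'driver got 18' vs intended 'driver got -15'.
Intended log window:
  2: enter mix_signals: 7 items against -5
  3: verify_load: 7 entries, threshold -5
  4: driver got -15
  5: enter trim_outliers with 7 values
Execution walk:
  verify_load([0, 7, 6, 10, -2, 0, -5], -5) -> 6  [called from mix_signals, line 9]
  mix_signals([0, 7, 6, 10, -2, 0, -5], -5) -> 18  [called from main, line 25]
  trim_outliers([0, 7, 6, 10, -2, 0, -5]) -> 16  [called from main, line 27]
Log origins:
  1: emitted by main (line 24)
  2: emitted by mix_signals (line 8)
  3: emitted by verify_load (line 2)
  4: emitted by main (line 26)
  5: emitted by trim_outliers (line 14)
  6: emitted by trim_outliers (line 18)
  7: emitted by main (line 28)
A correct fix: line 11: replace `total` with `mark`.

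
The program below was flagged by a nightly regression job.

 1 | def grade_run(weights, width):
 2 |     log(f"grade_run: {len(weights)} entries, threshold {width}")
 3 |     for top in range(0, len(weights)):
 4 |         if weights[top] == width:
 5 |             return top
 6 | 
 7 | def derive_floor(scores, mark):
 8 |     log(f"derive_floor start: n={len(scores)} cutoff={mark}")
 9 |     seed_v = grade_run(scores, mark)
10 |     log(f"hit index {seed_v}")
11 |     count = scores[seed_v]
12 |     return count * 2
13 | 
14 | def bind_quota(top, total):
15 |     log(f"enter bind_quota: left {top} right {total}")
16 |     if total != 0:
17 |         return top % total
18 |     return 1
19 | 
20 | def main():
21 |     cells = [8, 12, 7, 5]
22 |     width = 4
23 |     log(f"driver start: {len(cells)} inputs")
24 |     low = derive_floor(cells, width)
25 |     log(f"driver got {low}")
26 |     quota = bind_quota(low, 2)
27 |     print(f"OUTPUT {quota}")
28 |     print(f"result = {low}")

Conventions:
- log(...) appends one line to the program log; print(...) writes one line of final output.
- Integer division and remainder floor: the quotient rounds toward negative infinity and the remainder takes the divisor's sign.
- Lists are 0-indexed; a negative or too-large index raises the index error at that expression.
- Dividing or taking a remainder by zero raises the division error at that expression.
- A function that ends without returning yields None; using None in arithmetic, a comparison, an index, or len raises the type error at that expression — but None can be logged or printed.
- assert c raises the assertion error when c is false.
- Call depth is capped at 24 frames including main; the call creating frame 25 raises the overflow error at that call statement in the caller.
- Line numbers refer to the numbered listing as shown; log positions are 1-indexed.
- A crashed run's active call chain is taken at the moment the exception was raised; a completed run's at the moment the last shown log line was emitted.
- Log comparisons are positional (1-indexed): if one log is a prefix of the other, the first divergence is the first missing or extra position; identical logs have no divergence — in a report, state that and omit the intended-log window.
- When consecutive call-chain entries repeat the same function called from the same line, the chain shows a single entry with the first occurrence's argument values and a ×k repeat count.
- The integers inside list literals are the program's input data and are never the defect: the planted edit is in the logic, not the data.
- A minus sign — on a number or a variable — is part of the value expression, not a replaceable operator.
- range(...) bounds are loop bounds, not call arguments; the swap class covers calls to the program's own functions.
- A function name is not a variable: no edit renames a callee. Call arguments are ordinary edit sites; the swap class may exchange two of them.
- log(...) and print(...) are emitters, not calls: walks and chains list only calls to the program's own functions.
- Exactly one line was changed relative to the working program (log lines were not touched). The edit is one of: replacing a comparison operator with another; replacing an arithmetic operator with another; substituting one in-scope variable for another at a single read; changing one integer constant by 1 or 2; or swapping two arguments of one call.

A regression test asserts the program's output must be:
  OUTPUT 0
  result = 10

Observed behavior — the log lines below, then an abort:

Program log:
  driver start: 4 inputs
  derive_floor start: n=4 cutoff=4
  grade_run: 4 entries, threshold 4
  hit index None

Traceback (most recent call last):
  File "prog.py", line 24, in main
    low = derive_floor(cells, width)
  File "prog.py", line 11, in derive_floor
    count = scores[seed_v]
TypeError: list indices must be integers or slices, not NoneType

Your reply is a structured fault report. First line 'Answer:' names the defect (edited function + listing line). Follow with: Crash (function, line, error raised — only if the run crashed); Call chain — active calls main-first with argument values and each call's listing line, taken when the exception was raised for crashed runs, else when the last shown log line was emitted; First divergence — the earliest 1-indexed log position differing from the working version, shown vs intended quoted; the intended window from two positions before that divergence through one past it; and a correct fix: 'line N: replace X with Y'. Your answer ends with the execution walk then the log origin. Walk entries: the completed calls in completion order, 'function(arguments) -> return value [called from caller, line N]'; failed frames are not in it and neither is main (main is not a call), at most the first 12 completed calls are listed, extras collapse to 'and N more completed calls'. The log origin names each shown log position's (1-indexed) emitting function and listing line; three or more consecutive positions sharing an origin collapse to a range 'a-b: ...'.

Answer: the defect is in main at line 22.
Key observation: Log line 2 is where behavior first shows: 'derive_floor start: n=4 cutoff=4' appears instead of 'derive_floor start: n=4 cutoff=5'.
Crash: derive_floor, line 11, TypeError.
Call chain: main -> derive_floor([8, 12, 7, 5], 4) (called at line 24).
First divergence: position 2 — shown 'derive_floor start: n=4 cutoff=4', intended 'derive_floor start: n=4 cutoff=5'.
Intended log window:
  1: driver start: 4 inputs
  2: derive_floor start: n=4 cutoff=5
  3: grade_run: 4 entries, threshold 5
Execution walk:
  grade_run([8, 12, 7, 5], 4) -> None  [called from derive_floor, line 9]
Log line origins:
  1: logged in main at line 23
  2: logged in derive_floor at line 8
  3: logged in grade_run at line 2
  4: logged in derive_floor at line 10
A correct fix: line 22: replace `4` with `5`.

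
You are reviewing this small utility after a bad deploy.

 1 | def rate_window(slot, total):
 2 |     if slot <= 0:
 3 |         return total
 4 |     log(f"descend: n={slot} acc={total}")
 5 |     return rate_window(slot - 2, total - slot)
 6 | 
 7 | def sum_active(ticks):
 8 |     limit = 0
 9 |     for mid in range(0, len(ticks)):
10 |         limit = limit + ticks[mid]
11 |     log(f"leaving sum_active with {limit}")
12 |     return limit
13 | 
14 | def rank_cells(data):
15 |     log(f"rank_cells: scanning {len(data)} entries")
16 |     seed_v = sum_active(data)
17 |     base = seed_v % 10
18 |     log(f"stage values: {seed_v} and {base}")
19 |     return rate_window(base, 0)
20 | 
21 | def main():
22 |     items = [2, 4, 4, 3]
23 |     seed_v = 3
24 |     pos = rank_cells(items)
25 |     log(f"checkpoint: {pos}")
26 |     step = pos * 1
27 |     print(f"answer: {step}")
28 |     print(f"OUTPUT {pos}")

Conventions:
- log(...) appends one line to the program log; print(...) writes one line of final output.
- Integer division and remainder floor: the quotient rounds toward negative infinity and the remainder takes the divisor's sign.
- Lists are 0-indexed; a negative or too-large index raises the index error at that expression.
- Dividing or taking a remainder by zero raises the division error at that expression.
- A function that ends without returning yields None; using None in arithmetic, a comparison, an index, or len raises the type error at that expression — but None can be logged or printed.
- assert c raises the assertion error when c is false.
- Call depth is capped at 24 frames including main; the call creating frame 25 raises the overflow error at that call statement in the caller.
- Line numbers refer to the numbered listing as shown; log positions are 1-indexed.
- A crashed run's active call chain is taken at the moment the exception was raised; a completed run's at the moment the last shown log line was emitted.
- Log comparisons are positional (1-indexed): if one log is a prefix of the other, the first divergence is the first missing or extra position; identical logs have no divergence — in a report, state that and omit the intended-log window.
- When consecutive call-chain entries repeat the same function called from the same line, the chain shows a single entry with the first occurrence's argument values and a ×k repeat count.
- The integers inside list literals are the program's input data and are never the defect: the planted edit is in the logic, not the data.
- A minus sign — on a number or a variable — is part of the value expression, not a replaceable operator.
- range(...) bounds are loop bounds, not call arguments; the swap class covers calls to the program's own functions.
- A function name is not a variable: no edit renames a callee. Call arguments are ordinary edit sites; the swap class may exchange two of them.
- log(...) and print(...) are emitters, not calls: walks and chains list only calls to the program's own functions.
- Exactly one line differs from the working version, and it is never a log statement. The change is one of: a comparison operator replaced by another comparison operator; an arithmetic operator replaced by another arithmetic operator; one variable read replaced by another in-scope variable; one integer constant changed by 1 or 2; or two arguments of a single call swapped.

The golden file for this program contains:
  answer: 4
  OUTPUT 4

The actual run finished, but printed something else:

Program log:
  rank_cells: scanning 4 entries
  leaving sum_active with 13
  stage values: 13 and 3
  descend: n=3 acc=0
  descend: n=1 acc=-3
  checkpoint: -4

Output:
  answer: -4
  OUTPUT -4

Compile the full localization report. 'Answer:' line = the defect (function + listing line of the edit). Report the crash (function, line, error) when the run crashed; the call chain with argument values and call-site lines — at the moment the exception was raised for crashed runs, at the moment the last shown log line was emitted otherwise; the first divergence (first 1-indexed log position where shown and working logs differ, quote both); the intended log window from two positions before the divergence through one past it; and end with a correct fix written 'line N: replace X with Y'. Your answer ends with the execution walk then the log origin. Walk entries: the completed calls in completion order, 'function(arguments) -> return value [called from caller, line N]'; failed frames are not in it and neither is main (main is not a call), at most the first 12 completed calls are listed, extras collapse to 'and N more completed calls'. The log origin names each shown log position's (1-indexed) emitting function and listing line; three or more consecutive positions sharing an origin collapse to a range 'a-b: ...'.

Answer: the defect is in rate_window at line 5.
The tell: The earliest visible damage is log position 5 — 'descend: n=1 acc=-3' rather than the intended 'descend: n=1 acc=3'.
Call chain: main.
First divergence: position 5; shown 'descend: n=1 acc=-3' vs intended 'descend: n=1 acc=3'.
Intended log window:
  3: stage values: 13 and 3
  4: descend: n=3 acc=0
  5: descend: n=1 acc=3
  6: checkpoint: 4
Execution walk:
  sum_active([2, 4, 4, 3]) -> 13  [called from rank_cells, line 16]
  rate_window(-1, -4) -> -4  [called from rate_window, line 5]
  rate_window(1, -3) -> -4  [called from rate_window, line 5]
  rate_window(3, 0) -> -4  [called from rank_cells, line 19]
  rank_cells([2, 4, 4, 3]) -> -4  [called from main, line 24]
Log origin:
  1: logged in rank_cells at line 15
  2: logged in sum_active at line 11
  3: logged in rank_cells at line 18
  4: logged in rate_window at line 4
  5: logged in rate_window at line 4
  6: logged in main at line 25
A correct fix: line 5: replace `total - slot` with `total + slot`.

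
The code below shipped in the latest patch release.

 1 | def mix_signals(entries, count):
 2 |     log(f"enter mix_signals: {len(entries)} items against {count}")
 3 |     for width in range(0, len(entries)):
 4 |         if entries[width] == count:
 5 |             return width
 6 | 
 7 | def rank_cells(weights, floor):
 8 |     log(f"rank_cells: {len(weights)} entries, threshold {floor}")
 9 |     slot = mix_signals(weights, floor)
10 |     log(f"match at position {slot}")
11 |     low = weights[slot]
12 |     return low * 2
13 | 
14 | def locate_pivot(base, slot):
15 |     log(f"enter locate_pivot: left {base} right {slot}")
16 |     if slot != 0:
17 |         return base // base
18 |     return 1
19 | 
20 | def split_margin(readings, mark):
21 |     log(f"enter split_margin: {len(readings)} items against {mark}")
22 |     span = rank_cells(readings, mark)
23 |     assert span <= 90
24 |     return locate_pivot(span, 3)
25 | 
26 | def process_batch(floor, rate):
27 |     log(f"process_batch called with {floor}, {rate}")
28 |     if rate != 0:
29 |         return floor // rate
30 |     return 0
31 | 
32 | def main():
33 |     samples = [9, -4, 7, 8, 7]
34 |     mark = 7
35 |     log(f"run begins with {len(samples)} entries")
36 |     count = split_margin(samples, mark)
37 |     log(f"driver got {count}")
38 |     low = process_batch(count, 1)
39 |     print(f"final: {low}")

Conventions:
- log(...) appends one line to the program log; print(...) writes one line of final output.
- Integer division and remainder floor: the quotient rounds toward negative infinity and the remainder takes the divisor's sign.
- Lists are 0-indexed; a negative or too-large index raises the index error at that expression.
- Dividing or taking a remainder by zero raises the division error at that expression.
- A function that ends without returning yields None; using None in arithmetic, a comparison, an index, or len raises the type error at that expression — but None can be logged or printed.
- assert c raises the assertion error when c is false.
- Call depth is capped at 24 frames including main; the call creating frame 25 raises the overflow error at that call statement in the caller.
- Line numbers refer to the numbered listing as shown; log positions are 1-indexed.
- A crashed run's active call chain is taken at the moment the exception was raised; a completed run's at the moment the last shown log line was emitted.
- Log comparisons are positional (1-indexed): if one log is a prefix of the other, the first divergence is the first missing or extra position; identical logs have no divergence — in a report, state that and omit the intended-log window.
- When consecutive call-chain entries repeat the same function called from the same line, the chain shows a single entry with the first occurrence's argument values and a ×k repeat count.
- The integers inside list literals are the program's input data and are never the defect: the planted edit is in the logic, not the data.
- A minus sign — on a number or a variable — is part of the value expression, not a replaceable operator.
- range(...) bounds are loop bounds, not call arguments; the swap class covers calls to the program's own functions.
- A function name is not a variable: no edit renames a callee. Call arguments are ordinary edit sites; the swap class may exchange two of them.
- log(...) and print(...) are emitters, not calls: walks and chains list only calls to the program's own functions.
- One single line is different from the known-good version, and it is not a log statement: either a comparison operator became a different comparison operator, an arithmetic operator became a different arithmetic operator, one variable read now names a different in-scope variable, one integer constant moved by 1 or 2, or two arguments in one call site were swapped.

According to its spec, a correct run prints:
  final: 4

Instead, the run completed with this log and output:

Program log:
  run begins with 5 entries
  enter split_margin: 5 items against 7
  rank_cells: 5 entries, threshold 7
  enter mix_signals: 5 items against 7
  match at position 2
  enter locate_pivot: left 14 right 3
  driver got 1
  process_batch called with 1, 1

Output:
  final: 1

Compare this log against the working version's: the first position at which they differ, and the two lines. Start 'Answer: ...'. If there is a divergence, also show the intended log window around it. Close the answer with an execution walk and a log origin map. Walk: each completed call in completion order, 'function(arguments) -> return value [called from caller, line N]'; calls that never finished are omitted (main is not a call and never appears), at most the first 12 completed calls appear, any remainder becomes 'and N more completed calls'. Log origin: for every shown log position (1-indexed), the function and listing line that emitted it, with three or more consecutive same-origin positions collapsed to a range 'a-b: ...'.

Answer: position 7; shown 'driver got 1' vs intended 'driver got 4'.
Intended log window:
  5: match at position 2
  6: enter locate_pivot: left 14 right 3
  7: driver got 4
  8: process_batch called with 4, 1
Execution walk:
  mix_signals([9, -4, 7, 8, 7], 7) -> 2  [called from rank_cells, line 9]
  rank_cells([9, -4, 7, 8, 7], 7) -> 14  [called from split_margin, line 22]
  locate_pivot(14, 3) -> 1  [called from split_margin, line 24]
  split_margin([9, -4, 7, 8, 7], 7) -> 1  [called from main, line 36]
  process_batch(1, 1) -> 1  [called from main, line 38]
Origin of each log line:
  1 — main, line 35
  2 — split_margin, line 21
  3 — rank_cells, line 8
  4 — mix_signals, line 2
  5 — rank_cells, line 10
  6 — locate_pivot, line 15
  7 — main, line 37
  8 — process_batch, line 27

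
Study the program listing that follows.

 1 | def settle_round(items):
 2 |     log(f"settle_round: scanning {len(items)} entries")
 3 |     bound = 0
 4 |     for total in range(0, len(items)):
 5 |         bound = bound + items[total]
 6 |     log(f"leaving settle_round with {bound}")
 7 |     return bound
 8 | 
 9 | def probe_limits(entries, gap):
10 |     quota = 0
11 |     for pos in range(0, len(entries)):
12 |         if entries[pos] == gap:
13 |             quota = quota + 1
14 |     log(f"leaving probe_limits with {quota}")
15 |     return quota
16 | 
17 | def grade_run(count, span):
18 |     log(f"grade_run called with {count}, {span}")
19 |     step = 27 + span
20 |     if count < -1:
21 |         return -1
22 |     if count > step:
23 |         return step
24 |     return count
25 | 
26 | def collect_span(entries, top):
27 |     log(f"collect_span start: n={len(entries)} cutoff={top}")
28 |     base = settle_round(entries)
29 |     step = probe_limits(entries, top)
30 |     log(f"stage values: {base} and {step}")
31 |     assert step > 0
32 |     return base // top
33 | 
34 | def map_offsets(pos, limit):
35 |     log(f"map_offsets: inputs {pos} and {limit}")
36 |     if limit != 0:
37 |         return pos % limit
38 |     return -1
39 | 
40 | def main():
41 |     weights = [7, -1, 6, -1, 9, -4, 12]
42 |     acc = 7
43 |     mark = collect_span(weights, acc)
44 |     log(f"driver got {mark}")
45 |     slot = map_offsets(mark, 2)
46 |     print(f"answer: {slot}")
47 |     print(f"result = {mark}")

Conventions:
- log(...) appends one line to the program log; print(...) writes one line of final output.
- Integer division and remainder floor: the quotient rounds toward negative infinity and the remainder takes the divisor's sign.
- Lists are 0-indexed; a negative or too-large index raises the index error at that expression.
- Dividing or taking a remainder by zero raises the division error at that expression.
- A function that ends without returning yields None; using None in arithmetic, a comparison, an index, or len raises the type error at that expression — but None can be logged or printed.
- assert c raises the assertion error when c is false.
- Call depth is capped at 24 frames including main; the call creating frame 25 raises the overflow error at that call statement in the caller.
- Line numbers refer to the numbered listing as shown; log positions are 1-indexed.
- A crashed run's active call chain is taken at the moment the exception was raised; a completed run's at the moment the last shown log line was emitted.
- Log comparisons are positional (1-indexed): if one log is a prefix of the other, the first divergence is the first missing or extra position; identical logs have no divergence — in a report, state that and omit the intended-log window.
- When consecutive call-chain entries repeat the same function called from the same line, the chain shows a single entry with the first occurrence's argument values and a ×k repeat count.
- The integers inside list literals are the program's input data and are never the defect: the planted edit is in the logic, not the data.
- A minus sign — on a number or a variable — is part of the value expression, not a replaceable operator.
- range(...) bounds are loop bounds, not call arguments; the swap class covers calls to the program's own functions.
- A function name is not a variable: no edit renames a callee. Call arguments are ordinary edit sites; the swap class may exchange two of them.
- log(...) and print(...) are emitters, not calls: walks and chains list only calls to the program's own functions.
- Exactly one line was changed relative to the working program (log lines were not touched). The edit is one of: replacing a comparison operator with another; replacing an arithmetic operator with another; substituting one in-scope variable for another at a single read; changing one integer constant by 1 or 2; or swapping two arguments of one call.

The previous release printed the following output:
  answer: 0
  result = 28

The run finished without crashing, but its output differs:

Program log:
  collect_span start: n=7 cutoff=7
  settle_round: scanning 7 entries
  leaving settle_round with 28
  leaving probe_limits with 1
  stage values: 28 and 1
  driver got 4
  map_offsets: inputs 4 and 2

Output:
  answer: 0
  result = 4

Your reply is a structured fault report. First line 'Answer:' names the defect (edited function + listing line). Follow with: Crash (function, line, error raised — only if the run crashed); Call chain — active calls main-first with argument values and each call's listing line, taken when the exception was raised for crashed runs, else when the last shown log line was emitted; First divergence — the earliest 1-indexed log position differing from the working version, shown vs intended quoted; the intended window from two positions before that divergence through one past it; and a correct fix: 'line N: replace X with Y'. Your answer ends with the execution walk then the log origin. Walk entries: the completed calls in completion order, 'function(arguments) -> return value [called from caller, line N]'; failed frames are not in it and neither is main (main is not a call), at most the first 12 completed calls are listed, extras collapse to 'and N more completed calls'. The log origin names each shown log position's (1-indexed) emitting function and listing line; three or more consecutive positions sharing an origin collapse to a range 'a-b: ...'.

Answer: the defect is in collect_span at line 32.
The tell: Position 6 is the first bad log line: 'driver got 4' should read 'driver got 28'.
Call chain: main -> map_offsets(4, 2) (called at line 45).
First divergence: position 6 — the shown line 'driver got 4' should read 'driver got 28'.
Intended log window:
  4: leaving probe_limits with 1
  5: stage values: 28 and 1
  6: driver got 28
  7: map_offsets: inputs 28 and 2
Execution walk:
  settle_round([7, -1, 6, -1, 9, -4, 12]) -> 28  [called from collect_span, line 28]
  probe_limits([7, -1, 6, -1, 9, -4, 12], 7) -> 1  [called from collect_span, line 29]
  collect_span([7, -1, 6, -1, 9, -4, 12], 7) -> 4  [called from main, line 43]
  map_offsets(4, 2) -> 0  [called from main, line 45]
Log origins:
  1: emitted by collect_span (line 27)
  2: emitted by settle_round (line 2)
  3: emitted by settle_round (line 6)
  4: emitted by probe_limits (line 14)
  5: emitted by collect_span (line 30)
  6: emitted by main (line 44)
  7: emitted by map_offsets (line 35)
A correct fix: line 32: replace `top` with `step`.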